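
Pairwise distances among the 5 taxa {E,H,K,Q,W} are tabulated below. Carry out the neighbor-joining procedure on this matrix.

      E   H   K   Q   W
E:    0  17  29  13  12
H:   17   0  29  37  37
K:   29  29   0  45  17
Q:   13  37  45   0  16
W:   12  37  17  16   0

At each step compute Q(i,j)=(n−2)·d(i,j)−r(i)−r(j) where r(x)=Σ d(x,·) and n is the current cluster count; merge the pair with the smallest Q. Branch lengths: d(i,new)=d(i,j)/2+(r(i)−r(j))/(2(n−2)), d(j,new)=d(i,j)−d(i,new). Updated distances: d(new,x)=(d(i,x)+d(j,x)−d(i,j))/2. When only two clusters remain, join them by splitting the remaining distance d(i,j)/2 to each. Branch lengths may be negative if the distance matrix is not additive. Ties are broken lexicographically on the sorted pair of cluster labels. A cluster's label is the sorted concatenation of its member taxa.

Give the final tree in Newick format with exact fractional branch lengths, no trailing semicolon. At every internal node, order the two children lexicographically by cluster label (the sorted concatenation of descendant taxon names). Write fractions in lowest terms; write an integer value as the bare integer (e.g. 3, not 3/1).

(((E:3/4,(H:29/2,K:29/2):31/4):15/4,Q:47/4):17/8,W:17/8)

1. join H+K (d=29, Q=-153) ⇒ HK; edges |H|=29/2, |K|=29/2
  updated: d(E,HK)=17/2, d(HK,Q)=53/2, d(HK,W)=25/2
2. join E+HK (d=17/2, Q=-64) ⇒ EHK; edges |E|=3/4, |HK|=31/4
  updated: d(EHK,Q)=31/2, d(EHK,W)=8
3. join EHK+Q (d=31/2, Q=-79/2) ⇒ EHKQ; edges |EHK|=15/4, |Q|=47/4
  updated: d(EHKQ,W)=17/4
4. join EHKQ+W (d=17/4) ⇒ EHKQW; edges |EHKQ|=17/8, |W|=17/8
final tree: (((E:3/4,(H:29/2,K:29/2):31/4):15/4,Q:47/4):17/8,W:17/8)
total length: 229/4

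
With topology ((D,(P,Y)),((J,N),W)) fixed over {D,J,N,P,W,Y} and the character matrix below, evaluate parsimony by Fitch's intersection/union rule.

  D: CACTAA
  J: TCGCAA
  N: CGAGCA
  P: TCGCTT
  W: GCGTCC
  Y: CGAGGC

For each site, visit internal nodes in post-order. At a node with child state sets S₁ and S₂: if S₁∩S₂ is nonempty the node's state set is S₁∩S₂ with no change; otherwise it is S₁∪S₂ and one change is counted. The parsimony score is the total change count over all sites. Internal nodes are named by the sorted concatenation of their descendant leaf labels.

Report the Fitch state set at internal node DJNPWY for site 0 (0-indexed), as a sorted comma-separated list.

C

[col 0] PY: children P:{T}, Y:{C} ∪→ {C,T}; cost 1
[col 0] DPY: children D:{C}, PY:{C,T} ∩→ {C}; cost 0
[col 0] JN: children J:{T}, N:{C} ∪→ {C,T}; cost 1
[col 0] JNW: children JN:{C,T}, W:{G} ∪→ {C,G,T}; cost 1
[col 0] DJNPWY: children DPY:{C}, JNW:{C,G,T} ∩→ {C}; cost 0
[col 1] PY: children P:{C}, Y:{G} ∪→ {C,G}; cost 1
[col 1] DPY: children D:{A}, PY:{C,G} ∪→ {A,C,G}; cost 1
[col 1] JN: children J:{C}, N:{G} ∪→ {C,G}; cost 1
[col 1] JNW: children JN:{C,G}, W:{C} ∩→ {C}; cost 0
[col 1] DJNPWY: children DPY:{A,C,G}, JNW:{C} ∩→ {C}; cost 0
[col 2] PY: children P:{G}, Y:{A} ∪→ {A,G}; cost 1
[col 2] DPY: children D:{C}, PY:{A,G} ∪→ {A,C,G}; cost 1
[col 2] JN: children J:{G}, N:{A} ∪→ {A,G}; cost 1
[col 2] JNW: children JN:{A,G}, W:{G} ∩→ {G}; cost 0
[col 2] DJNPWY: children DPY:{A,C,G}, JNW:{G} ∩→ {G}; cost 0
[col 3] PY: children P:{C}, Y:{G} ∪→ {C,G}; cost 1
[col 3] DPY: children D:{T}, PY:{C,G} ∪→ {C,G,T}; cost 1
[col 3] JN: children J:{C}, N:{G} ∪→ {C,G}; cost 1
[col 3] JNW: children JN:{C,G}, W:{T} ∪→ {C,G,T}; cost 1
[col 3] DJNPWY: children DPY:{C,G,T}, JNW:{C,G,T} ∩→ {C,G,T}; cost 0
[col 4] PY: children P:{T}, Y:{G} ∪→ {G,T}; cost 1
[col 4] DPY: children D:{A}, PY:{G,T} ∪→ {A,G,T}; cost 1
[col 4] JN: children J:{A}, N:{C} ∪→ {A,C}; cost 1
[col 4] JNW: children JN:{A,C}, W:{C} ∩→ {C}; cost 0
[col 4] DJNPWY: children DPY:{A,G,T}, JNW:{C} ∪→ {A,C,G,T}; cost 1
[col 5] PY: children P:{T}, Y:{C} ∪→ {C,T}; cost 1
[col 5] DPY: children D:{A}, PY:{C,T} ∪→ {A,C,T}; cost 1
[col 5] JN: children J:{A}, N:{A} ∩→ {A}; cost 0
[col 5] JNW: children JN:{A}, W:{C} ∪→ {A,C}; cost 1
[col 5] DJNPWY: children DPY:{A,C,T}, JNW:{A,C} ∩→ {A,C}; cost 0
per-site changes: [3, 3, 3, 4, 4, 3]; total = 20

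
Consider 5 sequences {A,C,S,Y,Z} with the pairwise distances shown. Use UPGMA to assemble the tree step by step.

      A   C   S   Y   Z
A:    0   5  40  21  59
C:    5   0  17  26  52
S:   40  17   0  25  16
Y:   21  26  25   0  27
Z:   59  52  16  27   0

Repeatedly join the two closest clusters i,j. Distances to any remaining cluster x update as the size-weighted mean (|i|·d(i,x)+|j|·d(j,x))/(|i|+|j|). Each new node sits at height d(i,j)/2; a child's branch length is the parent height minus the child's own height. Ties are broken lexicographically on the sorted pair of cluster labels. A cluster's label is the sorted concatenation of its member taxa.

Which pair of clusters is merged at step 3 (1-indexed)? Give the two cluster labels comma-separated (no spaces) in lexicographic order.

iteration 1: select A,C (d=5); attach at lengths (5/2, 5/2); label the merged cluster AC
  updated: d(AC,S)=57/2, d(AC,Y)=47/2, d(AC,Z)=111/2
iteration 2: select S,Z (d=16); attach at lengths (8, 8); label the merged cluster SZ
  updated: d(AC,SZ)=42, d(SZ,Y)=26
iteration 3: select AC,Y (d=47/2); attach at lengths (37/4, 47/4); label the merged cluster ACY
  updated: d(ACY,SZ)=110/3
iteration 4: select ACY,SZ (d=110/3); attach at lengths (79/12, 31/3); label the merged cluster ACSYZ
final tree: (((A:5/2,C:5/2):37/4,Y:47/4):79/12,(S:8,Z:8):31/3)
total length: 707/12

AC,Y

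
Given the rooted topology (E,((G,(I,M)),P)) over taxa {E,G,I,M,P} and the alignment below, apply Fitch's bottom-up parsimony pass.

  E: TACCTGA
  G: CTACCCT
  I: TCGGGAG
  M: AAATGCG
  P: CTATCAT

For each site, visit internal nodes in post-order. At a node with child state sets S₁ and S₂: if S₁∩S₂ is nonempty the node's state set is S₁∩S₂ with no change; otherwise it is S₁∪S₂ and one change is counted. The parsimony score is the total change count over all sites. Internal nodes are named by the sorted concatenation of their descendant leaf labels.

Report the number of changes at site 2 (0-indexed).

2

site 0, node IM: I={T} ∪ M={A} → {A,T} (+1)
site 0, node GIM: G={C} ∪ IM={A,T} → {A,C,T} (+1)
site 0, node GIMP: GIM={A,C,T} ∩ P={C} → {C} (+0)
site 0, node EGIMP: E={T} ∪ GIMP={C} → {C,T} (+1)
site 1, node IM: I={C} ∪ M={A} → {A,C} (+1)
site 1, node GIM: G={T} ∪ IM={A,C} → {A,C,T} (+1)
site 1, node GIMP: GIM={A,C,T} ∩ P={T} → {T} (+0)
site 1, node EGIMP: E={A} ∪ GIMP={T} → {A,T} (+1)
site 2, node IM: I={G} ∪ M={A} → {A,G} (+1)
site 2, node GIM: G={A} ∩ IM={A,G} → {A} (+0)
site 2, node GIMP: GIM={A} ∩ P={A} → {A} (+0)
site 2, node EGIMP: E={C} ∪ GIMP={A} → {A,C} (+1)
site 3, node IM: I={G} ∪ M={T} → {G,T} (+1)
site 3, node GIM: G={C} ∪ IM={G,T} → {C,G,T} (+1)
site 3, node GIMP: GIM={C,G,T} ∩ P={T} → {T} (+0)
site 3, node EGIMP: E={C} ∪ GIMP={T} → {C,T} (+1)
site 4, node IM: I={G} ∩ M={G} → {G} (+0)
site 4, node GIM: G={C} ∪ IM={G} → {C,G} (+1)
site 4, node GIMP: GIM={C,G} ∩ P={C} → {C} (+0)
site 4, node EGIMP: E={T} ∪ GIMP={C} → {C,T} (+1)
site 5, node IM: I={A} ∪ M={C} → {A,C} (+1)
site 5, node GIM: G={C} ∩ IM={A,C} → {C} (+0)
site 5, node GIMP: GIM={C} ∪ P={A} → {A,C} (+1)
site 5, node EGIMP: E={G} ∪ GIMP={A,C} → {A,C,G} (+1)
site 6, node IM: I={G} ∩ M={G} → {G} (+0)
site 6, node GIM: G={T} ∪ IM={G} → {G,T} (+1)
site 6, node GIMP: GIM={G,T} ∩ P={T} → {T} (+0)
site 6, node EGIMP: E={A} ∪ GIMP={T} → {A,T} (+1)
per-site changes: [3, 3, 2, 3, 2, 3, 2]; total = 18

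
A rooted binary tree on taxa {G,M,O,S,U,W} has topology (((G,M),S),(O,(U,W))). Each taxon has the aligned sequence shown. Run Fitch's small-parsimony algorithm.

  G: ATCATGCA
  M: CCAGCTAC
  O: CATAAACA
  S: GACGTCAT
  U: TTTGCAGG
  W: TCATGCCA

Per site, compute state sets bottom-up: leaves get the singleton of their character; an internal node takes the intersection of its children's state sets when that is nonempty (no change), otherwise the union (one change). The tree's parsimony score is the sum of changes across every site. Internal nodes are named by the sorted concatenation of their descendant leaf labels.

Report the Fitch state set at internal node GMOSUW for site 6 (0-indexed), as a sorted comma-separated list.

GM@0: {A} ∪ {C} = {A,C} (union, +1)
GMS@0: {A,C} ∪ {G} = {A,C,G} (union, +1)
UW@0: {T} ∩ {T} = {T} (intersection, +0)
OUW@0: {C} ∪ {T} = {C,T} (union, +1)
GMOSUW@0: {A,C,G} ∩ {C,T} = {C} (intersection, +0)
GM@1: {T} ∪ {C} = {C,T} (union, +1)
GMS@1: {C,T} ∪ {A} = {A,C,T} (union, +1)
UW@1: {T} ∪ {C} = {C,T} (union, +1)
OUW@1: {A} ∪ {C,T} = {A,C,T} (union, +1)
GMOSUW@1: {A,C,T} ∩ {A,C,T} = {A,C,T} (intersection, +0)
GM@2: {C} ∪ {A} = {A,C} (union, +1)
GMS@2: {A,C} ∩ {C} = {C} (intersection, +0)
UW@2: {T} ∪ {A} = {A,T} (union, +1)
OUW@2: {T} ∩ {A,T} = {T} (intersection, +0)
GMOSUW@2: {C} ∪ {T} = {C,T} (union, +1)
GM@3: {A} ∪ {G} = {A,G} (union, +1)
GMS@3: {A,G} ∩ {G} = {G} (intersection, +0)
UW@3: {G} ∪ {T} = {G,T} (union, +1)
OUW@3: {A} ∪ {G,T} = {A,G,T} (union, +1)
GMOSUW@3: {G} ∩ {A,G,T} = {G} (intersection, +0)
GM@4: {T} ∪ {C} = {C,T} (union, +1)
GMS@4: {C,T} ∩ {T} = {T} (intersection, +0)
UW@4: {C} ∪ {G} = {C,G} (union, +1)
OUW@4: {A} ∪ {C,G} = {A,C,G} (union, +1)
GMOSUW@4: {T} ∪ {A,C,G} = {A,C,G,T} (union, +1)
GM@5: {G} ∪ {T} = {G,T} (union, +1)
GMS@5: {G,T} ∪ {C} = {C,G,T} (union, +1)
UW@5: {A} ∪ {C} = {A,C} (union, +1)
OUW@5: {A} ∩ {A,C} = {A} (intersection, +0)
GMOSUW@5: {C,G,T} ∪ {A} = {A,C,G,T} (union, +1)
GM@6: {C} ∪ {A} = {A,C} (union, +1)
GMS@6: {A,C} ∩ {A} = {A} (intersection, +0)
UW@6: {G} ∪ {C} = {C,G} (union, +1)
OUW@6: {C} ∩ {C,G} = {C} (intersection, +0)
GMOSUW@6: {A} ∪ {C} = {A,C} (union, +1)
GM@7: {A} ∪ {C} = {A,C} (union, +1)
GMS@7: {A,C} ∪ {T} = {A,C,T} (union, +1)
UW@7: {G} ∪ {A} = {A,G} (union, +1)
OUW@7: {A} ∩ {A,G} = {A} (intersection, +0)
GMOSUW@7: {A,C,T} ∩ {A} = {A} (intersection, +0)
per-site changes: [3, 4, 3, 3, 4, 4, 3, 3]; total = 27

A,C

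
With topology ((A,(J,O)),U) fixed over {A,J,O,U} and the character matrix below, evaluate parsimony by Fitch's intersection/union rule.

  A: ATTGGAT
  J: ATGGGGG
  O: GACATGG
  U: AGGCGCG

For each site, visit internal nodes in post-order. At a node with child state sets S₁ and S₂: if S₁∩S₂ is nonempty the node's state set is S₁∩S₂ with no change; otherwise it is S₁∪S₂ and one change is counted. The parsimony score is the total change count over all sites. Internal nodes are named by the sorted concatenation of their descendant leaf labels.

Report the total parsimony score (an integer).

11

[col 0] JO: children J:{A}, O:{G} ∪→ {A,G}; cost 1
[col 0] AJO: children A:{A}, JO:{A,G} ∩→ {A}; cost 0
[col 0] AJOU: children AJO:{A}, U:{A} ∩→ {A}; cost 0
[col 1] JO: children J:{T}, O:{A} ∪→ {A,T}; cost 1
[col 1] AJO: children A:{T}, JO:{A,T} ∩→ {T}; cost 0
[col 1] AJOU: children AJO:{T}, U:{G} ∪→ {G,T}; cost 1
[col 2] JO: children J:{G}, O:{C} ∪→ {C,G}; cost 1
[col 2] AJO: children A:{T}, JO:{C,G} ∪→ {C,G,T}; cost 1
[col 2] AJOU: children AJO:{C,G,T}, U:{G} ∩→ {G}; cost 0
[col 3] JO: children J:{G}, O:{A} ∪→ {A,G}; cost 1
[col 3] AJO: children A:{G}, JO:{A,G} ∩→ {G}; cost 0
[col 3] AJOU: children AJO:{G}, U:{C} ∪→ {C,G}; cost 1
[col 4] JO: children J:{G}, O:{T} ∪→ {G,T}; cost 1
[col 4] AJO: children A:{G}, JO:{G,T} ∩→ {G}; cost 0
[col 4] AJOU: children AJO:{G}, U:{G} ∩→ {G}; cost 0
[col 5] JO: children J:{G}, O:{G} ∩→ {G}; cost 0
[col 5] AJO: children A:{A}, JO:{G} ∪→ {A,G}; cost 1
[col 5] AJOU: children AJO:{A,G}, U:{C} ∪→ {A,C,G}; cost 1
[col 6] JO: children J:{G}, O:{G} ∩→ {G}; cost 0
[col 6] AJO: children A:{T}, JO:{G} ∪→ {G,T}; cost 1
[col 6] AJOU: children AJO:{G,T}, U:{G} ∩→ {G}; cost 0
per-site changes: [1, 2, 2, 2, 1, 2, 1]; total = 11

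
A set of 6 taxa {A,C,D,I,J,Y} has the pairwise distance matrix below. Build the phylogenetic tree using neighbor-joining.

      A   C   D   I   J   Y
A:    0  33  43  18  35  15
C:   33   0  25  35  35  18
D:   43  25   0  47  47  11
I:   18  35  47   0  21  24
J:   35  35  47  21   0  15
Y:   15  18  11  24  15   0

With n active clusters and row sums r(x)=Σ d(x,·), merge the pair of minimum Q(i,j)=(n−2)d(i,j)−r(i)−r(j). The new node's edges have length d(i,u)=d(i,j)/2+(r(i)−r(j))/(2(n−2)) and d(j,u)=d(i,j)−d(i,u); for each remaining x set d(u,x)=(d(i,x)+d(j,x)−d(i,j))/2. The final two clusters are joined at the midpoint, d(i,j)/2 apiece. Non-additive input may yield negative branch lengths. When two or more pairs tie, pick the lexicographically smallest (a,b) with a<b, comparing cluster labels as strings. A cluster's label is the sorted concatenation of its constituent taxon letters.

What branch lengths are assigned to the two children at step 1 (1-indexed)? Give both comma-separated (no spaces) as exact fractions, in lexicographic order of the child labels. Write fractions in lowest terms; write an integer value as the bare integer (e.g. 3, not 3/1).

73/8,127/8

1. join C+D (d=25, Q=-219) ⇒ CD; edges |C|=73/8, |D|=127/8
  updated: d(A,CD)=51/2, d(CD,I)=57/2, d(CD,J)=57/2, d(CD,Y)=2
2. join CD+Y (d=2, Q=-269/2) ⇒ CDY; edges |CD|=23/4, |Y|=-15/4
  updated: d(A,CDY)=77/4, d(CDY,I)=101/4, d(CDY,J)=83/4
3. join A+I (d=18, Q=-201/2) ⇒ AI; edges |A|=11, |I|=7
  updated: d(AI,CDY)=53/4, d(AI,J)=19
4. join AI+CDY (d=53/4, Q=-53) ⇒ ACDIY; edges |AI|=23/4, |CDY|=15/2
  updated: d(ACDIY,J)=53/4
5. join ACDIY+J (d=53/4) ⇒ ACDIJY; edges |ACDIY|=53/8, |J|=53/8
final tree: (((A:11,I:7):23/4,((C:73/8,D:127/8):23/4,Y:-15/4):15/2):53/8,J:53/8)
total length: 143/2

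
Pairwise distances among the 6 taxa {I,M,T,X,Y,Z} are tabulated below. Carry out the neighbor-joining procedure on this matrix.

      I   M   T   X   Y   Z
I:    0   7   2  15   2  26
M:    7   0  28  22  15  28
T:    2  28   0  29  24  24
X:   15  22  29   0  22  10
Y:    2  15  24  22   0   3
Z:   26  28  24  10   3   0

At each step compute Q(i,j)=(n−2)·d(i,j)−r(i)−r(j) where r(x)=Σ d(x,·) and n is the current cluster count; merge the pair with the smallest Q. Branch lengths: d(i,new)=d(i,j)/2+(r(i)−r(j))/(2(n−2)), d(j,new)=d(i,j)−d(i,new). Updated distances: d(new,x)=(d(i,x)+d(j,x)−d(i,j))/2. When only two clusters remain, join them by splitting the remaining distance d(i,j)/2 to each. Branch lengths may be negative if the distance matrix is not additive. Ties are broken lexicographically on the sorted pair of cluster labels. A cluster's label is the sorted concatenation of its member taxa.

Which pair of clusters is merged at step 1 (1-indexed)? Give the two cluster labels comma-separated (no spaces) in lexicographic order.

step 1: merge (I,T) at d=2, Q=-151; branch lengths I→-47/8, T→63/8; new cluster IT
  updated: d(IT,M)=33/2, d(IT,X)=21, d(IT,Y)=12, d(IT,Z)=24
step 2: merge (X,Z) at d=10, Q=-110; branch lengths X→20/3, Z→10/3; new cluster XZ
  updated: d(IT,XZ)=35/2, d(M,XZ)=20, d(XZ,Y)=15/2
step 3: merge (IT,M) at d=33/2, Q=-129/2; branch lengths IT→55/8, M→77/8; new cluster IMT
  updated: d(IMT,XZ)=21/2, d(IMT,Y)=21/4
step 4: merge (IMT,XZ) at d=21/2, Q=-93/4; branch lengths IMT→33/8, XZ→51/8; new cluster IMTXZ
  updated: d(IMTXZ,Y)=9/8
step 5: merge (IMTXZ,Y) at d=9/8; branch lengths IMTXZ→9/16, Y→9/16; new cluster IMTXYZ
final tree: ((((I:-47/8,T:63/8):55/8,M:77/8):33/8,(X:20/3,Z:10/3):51/8):9/16,Y:9/16)
total length: 321/8

I,T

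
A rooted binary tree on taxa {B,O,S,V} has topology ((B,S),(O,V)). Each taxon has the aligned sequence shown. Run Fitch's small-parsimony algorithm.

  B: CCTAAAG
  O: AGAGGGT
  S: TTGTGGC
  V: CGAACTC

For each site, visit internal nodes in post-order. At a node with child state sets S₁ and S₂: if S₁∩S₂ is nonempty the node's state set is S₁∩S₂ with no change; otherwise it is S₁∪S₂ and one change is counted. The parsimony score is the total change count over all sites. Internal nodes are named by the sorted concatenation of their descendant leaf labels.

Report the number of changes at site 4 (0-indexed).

BS@0: {C} ∪ {T} = {C,T} (union, +1)
OV@0: {A} ∪ {C} = {A,C} (union, +1)
BOSV@0: {C,T} ∩ {A,C} = {C} (intersection, +0)
BS@1: {C} ∪ {T} = {C,T} (union, +1)
OV@1: {G} ∩ {G} = {G} (intersection, +0)
BOSV@1: {C,T} ∪ {G} = {C,G,T} (union, +1)
BS@2: {T} ∪ {G} = {G,T} (union, +1)
OV@2: {A} ∩ {A} = {A} (intersection, +0)
BOSV@2: {G,T} ∪ {A} = {A,G,T} (union, +1)
BS@3: {A} ∪ {T} = {A,T} (union, +1)
OV@3: {G} ∪ {A} = {A,G} (union, +1)
BOSV@3: {A,T} ∩ {A,G} = {A} (intersection, +0)
BS@4: {A} ∪ {G} = {A,G} (union, +1)
OV@4: {G} ∪ {C} = {C,G} (union, +1)
BOSV@4: {A,G} ∩ {C,G} = {G} (intersection, +0)
BS@5: {A} ∪ {G} = {A,G} (union, +1)
OV@5: {G} ∪ {T} = {G,T} (union, +1)
BOSV@5: {A,G} ∩ {G,T} = {G} (intersection, +0)
BS@6: {G} ∪ {C} = {C,G} (union, +1)
OV@6: {T} ∪ {C} = {C,T} (union, +1)
BOSV@6: {C,G} ∩ {C,T} = {C} (intersection, +0)
per-site changes: [2, 2, 2, 2, 2, 2, 2]; total = 14

2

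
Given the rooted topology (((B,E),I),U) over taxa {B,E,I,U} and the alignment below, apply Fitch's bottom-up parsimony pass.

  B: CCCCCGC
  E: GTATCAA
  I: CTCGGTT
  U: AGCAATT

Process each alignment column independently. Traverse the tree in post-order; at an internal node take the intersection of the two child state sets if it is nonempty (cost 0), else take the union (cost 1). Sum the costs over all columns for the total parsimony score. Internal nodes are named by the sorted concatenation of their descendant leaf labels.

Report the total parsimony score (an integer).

14

BE@0: {C} ∪ {G} = {C,G} (union, +1)
BEI@0: {C,G} ∩ {C} = {C} (intersection, +0)
BEIU@0: {C} ∪ {A} = {A,C} (union, +1)
BE@1: {C} ∪ {T} = {C,T} (union, +1)
BEI@1: {C,T} ∩ {T} = {T} (intersection, +0)
BEIU@1: {T} ∪ {G} = {G,T} (union, +1)
BE@2: {C} ∪ {A} = {A,C} (union, +1)
BEI@2: {A,C} ∩ {C} = {C} (intersection, +0)
BEIU@2: {C} ∩ {C} = {C} (intersection, +0)
BE@3: {C} ∪ {T} = {C,T} (union, +1)
BEI@3: {C,T} ∪ {G} = {C,G,T} (union, +1)
BEIU@3: {C,G,T} ∪ {A} = {A,C,G,T} (union, +1)
BE@4: {C} ∩ {C} = {C} (intersection, +0)
BEI@4: {C} ∪ {G} = {C,G} (union, +1)
BEIU@4: {C,G} ∪ {A} = {A,C,G} (union, +1)
BE@5: {G} ∪ {A} = {A,G} (union, +1)
BEI@5: {A,G} ∪ {T} = {A,G,T} (union, +1)
BEIU@5: {A,G,T} ∩ {T} = {T} (intersection, +0)
BE@6: {C} ∪ {A} = {A,C} (union, +1)
BEI@6: {A,C} ∪ {T} = {A,C,T} (union, +1)
BEIU@6: {A,C,T} ∩ {T} = {T} (intersection, +0)
per-site changes: [2, 2, 1, 3, 2, 2, 2]; total = 14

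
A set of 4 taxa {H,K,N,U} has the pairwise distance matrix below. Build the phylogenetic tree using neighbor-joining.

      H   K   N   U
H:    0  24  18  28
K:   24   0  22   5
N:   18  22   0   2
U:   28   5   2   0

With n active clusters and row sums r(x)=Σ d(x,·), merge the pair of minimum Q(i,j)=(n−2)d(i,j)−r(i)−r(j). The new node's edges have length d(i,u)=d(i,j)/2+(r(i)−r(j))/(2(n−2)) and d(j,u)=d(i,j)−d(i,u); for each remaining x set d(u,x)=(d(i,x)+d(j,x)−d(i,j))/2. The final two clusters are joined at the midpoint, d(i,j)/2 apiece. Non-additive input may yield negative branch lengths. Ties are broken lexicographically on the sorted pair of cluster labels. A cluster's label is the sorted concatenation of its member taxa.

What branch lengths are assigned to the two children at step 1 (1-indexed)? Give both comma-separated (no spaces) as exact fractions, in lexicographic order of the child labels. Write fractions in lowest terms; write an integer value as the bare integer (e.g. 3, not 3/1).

16,2

step 1: merge (H,N) at d=18, Q=-76; branch lengths H→16, N→2; new cluster HN
  updated: d(HN,K)=14, d(HN,U)=6
step 2: merge (HN,K) at d=14, Q=-25; branch lengths HN→15/2, K→13/2; new cluster HKN
  updated: d(HKN,U)=-3/2
step 3: merge (HKN,U) at d=-3/2; branch lengths HKN→-3/4, U→-3/4; new cluster HKNU
final tree: (((H:16,N:2):15/2,K:13/2):-3/4,U:-3/4)
total length: 61/2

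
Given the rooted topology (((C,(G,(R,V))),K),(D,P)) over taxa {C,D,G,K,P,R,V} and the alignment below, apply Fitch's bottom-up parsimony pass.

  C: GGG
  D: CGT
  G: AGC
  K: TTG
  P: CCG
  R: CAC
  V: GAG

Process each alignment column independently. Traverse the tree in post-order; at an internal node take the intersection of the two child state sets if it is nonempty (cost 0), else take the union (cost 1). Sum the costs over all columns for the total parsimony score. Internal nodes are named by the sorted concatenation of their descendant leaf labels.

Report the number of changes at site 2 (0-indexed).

RV@0: {C} ∪ {G} = {C,G} (union, +1)
GRV@0: {A} ∪ {C,G} = {A,C,G} (union, +1)
CGRV@0: {G} ∩ {A,C,G} = {G} (intersection, +0)
CGKRV@0: {G} ∪ {T} = {G,T} (union, +1)
DP@0: {C} ∩ {C} = {C} (intersection, +0)
CDGKPRV@0: {G,T} ∪ {C} = {C,G,T} (union, +1)
RV@1: {A} ∩ {A} = {A} (intersection, +0)
GRV@1: {G} ∪ {A} = {A,G} (union, +1)
CGRV@1: {G} ∩ {A,G} = {G} (intersection, +0)
CGKRV@1: {G} ∪ {T} = {G,T} (union, +1)
DP@1: {G} ∪ {C} = {C,G} (union, +1)
CDGKPRV@1: {G,T} ∩ {C,G} = {G} (intersection, +0)
RV@2: {C} ∪ {G} = {C,G} (union, +1)
GRV@2: {C} ∩ {C,G} = {C} (intersection, +0)
CGRV@2: {G} ∪ {C} = {C,G} (union, +1)
CGKRV@2: {C,G} ∩ {G} = {G} (intersection, +0)
DP@2: {T} ∪ {G} = {G,T} (union, +1)
CDGKPRV@2: {G} ∩ {G,T} = {G} (intersection, +0)
per-site changes: [4, 3, 3]; total = 10

3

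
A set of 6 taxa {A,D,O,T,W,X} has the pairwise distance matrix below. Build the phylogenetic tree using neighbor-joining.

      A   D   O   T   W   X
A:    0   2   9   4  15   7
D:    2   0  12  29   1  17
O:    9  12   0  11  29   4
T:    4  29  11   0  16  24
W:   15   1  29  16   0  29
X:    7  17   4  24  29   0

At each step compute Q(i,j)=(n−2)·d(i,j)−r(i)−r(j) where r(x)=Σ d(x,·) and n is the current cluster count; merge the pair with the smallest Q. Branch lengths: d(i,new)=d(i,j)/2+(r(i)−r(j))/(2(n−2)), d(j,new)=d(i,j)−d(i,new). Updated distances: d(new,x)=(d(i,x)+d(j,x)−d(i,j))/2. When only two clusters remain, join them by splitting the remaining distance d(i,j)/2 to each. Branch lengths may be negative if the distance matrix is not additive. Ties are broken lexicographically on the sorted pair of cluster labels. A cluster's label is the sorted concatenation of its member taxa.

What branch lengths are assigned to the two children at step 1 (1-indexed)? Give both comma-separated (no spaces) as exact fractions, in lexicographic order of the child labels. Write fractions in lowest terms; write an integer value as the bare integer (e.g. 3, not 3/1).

step 1: merge (D,W) at d=1, Q=-147; branch lengths D→-25/8, W→33/8; new cluster DW
  updated: d(A,DW)=8, d(DW,O)=20, d(DW,T)=22, d(DW,X)=45/2
step 2: merge (O,X) at d=4, Q=-179/2; branch lengths O→-1/4, X→17/4; new cluster OX
  updated: d(A,OX)=6, d(DW,OX)=77/4, d(OX,T)=31/2
step 3: merge (A,T) at d=4, Q=-103/2; branch lengths A→-31/8, T→63/8; new cluster AT
  updated: d(AT,DW)=13, d(AT,OX)=35/4
step 4: merge (AT,DW) at d=13, Q=-41; branch lengths AT→5/4, DW→47/4; new cluster ADTW
  updated: d(ADTW,OX)=15/2
step 5: merge (ADTW,OX) at d=15/2; branch lengths ADTW→15/4, OX→15/4; new cluster ADOTWX
final tree: (((A:-31/8,T:63/8):5/4,(D:-25/8,W:33/8):47/4):15/4,(O:-1/4,X:17/4):15/4)
total length: 59/2

-25/8,33/8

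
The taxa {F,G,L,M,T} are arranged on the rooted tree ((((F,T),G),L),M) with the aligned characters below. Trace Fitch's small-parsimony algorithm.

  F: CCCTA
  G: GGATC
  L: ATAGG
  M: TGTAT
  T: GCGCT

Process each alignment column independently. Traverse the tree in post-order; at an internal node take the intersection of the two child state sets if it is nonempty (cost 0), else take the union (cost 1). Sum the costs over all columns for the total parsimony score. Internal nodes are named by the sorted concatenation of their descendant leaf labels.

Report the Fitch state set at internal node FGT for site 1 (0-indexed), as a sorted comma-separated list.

C,G

FT@0: {C} ∪ {G} = {C,G} (union, +1)
FGT@0: {C,G} ∩ {G} = {G} (intersection, +0)
FGLT@0: {G} ∪ {A} = {A,G} (union, +1)
FGLMT@0: {A,G} ∪ {T} = {A,G,T} (union, +1)
FT@1: {C} ∩ {C} = {C} (intersection, +0)
FGT@1: {C} ∪ {G} = {C,G} (union, +1)
FGLT@1: {C,G} ∪ {T} = {C,G,T} (union, +1)
FGLMT@1: {C,G,T} ∩ {G} = {G} (intersection, +0)
FT@2: {C} ∪ {G} = {C,G} (union, +1)
FGT@2: {C,G} ∪ {A} = {A,C,G} (union, +1)
FGLT@2: {A,C,G} ∩ {A} = {A} (intersection, +0)
FGLMT@2: {A} ∪ {T} = {A,T} (union, +1)
FT@3: {T} ∪ {C} = {C,T} (union, +1)
FGT@3: {C,T} ∩ {T} = {T} (intersection, +0)
FGLT@3: {T} ∪ {G} = {G,T} (union, +1)
FGLMT@3: {G,T} ∪ {A} = {A,G,T} (union, +1)
FT@4: {A} ∪ {T} = {A,T} (union, +1)
FGT@4: {A,T} ∪ {C} = {A,C,T} (union, +1)
FGLT@4: {A,C,T} ∪ {G} = {A,C,G,T} (union, +1)
FGLMT@4: {A,C,G,T} ∩ {T} = {T} (intersection, +0)
per-site changes: [3, 2, 3, 3, 3]; total = 14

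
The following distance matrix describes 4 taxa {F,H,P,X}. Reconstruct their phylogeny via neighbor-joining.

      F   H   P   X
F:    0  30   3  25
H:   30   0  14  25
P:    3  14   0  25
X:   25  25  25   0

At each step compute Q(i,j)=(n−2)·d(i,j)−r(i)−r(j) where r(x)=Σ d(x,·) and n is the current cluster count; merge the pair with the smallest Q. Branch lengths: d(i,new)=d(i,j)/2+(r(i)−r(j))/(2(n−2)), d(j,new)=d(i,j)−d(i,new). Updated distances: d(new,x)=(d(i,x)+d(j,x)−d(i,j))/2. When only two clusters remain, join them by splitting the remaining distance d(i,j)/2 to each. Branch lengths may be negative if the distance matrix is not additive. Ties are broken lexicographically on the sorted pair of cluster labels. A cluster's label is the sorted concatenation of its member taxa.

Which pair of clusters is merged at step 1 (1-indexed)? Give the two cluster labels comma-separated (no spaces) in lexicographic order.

step 1: merge (F,P) at d=3, Q=-94; branch lengths F→11/2, P→-5/2; new cluster FP
  updated: d(FP,H)=41/2, d(FP,X)=47/2
step 2: merge (FP,H) at d=41/2, Q=-69; branch lengths FP→19/2, H→11; new cluster FHP
  updated: d(FHP,X)=14
step 3: merge (FHP,X) at d=14; branch lengths FHP→7, X→7; new cluster FHPX
final tree: (((F:11/2,P:-5/2):19/2,H:11):7,X:7)
total length: 75/2

F,P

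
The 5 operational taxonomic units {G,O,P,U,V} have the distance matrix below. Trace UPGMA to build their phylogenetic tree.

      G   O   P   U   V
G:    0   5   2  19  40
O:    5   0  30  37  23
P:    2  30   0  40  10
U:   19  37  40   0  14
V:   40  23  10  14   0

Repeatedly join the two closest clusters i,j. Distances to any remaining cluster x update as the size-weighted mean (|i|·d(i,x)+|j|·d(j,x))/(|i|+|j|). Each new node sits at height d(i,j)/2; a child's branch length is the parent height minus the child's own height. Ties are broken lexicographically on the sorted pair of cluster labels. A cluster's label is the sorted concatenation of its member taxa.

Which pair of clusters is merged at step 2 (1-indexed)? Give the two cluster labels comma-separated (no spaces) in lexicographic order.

U,V

step 1: merge (G,P) at d=2; branch lengths G→1, P→1; new cluster GP
  updated: d(GP,O)=35/2, d(GP,U)=59/2, d(GP,V)=25
step 2: merge (U,V) at d=14; branch lengths U→7, V→7; new cluster UV
  updated: d(GP,UV)=109/4, d(O,UV)=30
step 3: merge (GP,O) at d=35/2; branch lengths GP→31/4, O→35/4; new cluster GOP
  updated: d(GOP,UV)=169/6
step 4: merge (GOP,UV) at d=169/6; branch lengths GOP→16/3, UV→85/12; new cluster GOPUV
final tree: (((G:1,P:1):31/4,O:35/4):16/3,(U:7,V:7):85/12)
total length: 539/12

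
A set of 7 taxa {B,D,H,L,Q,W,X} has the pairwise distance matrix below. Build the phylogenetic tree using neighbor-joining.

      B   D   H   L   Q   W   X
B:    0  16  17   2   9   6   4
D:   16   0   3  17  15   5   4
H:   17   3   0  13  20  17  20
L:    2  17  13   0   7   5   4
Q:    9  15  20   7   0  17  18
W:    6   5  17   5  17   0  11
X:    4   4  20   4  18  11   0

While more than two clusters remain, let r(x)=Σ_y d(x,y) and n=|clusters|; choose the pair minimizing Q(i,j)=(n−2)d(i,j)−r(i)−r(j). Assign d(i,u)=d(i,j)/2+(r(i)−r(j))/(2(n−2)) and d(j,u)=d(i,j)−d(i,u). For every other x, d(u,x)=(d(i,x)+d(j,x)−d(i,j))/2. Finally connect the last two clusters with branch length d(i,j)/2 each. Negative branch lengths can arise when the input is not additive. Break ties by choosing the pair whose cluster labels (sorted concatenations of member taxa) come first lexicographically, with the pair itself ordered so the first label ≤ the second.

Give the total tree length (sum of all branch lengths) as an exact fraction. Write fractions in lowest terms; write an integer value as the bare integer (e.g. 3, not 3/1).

927/32

iteration 1: select D,H (d=3, Q=-135); attach at lengths (-3/2, 9/2); label the merged cluster DH
  updated: d(B,DH)=15, d(DH,L)=27/2, d(DH,Q)=16, d(DH,W)=19/2, d(DH,X)=21/2
iteration 2: select DH,W (d=19/2, Q=-75); attach at lengths (27/4, 11/4); label the merged cluster DHW
  updated: d(B,DHW)=23/4, d(DHW,L)=9/2, d(DHW,Q)=47/4, d(DHW,X)=6
iteration 3: select L,Q (d=7, Q=-169/4); attach at lengths (-29/24, 197/24); label the merged cluster LQ
  updated: d(B,LQ)=2, d(DHW,LQ)=37/8, d(LQ,X)=15/2
iteration 4: select B,LQ (d=2, Q=-175/8); attach at lengths (13/32, 51/32); label the merged cluster BLQ
  updated: d(BLQ,DHW)=67/16, d(BLQ,X)=19/4
iteration 5: select BLQ,DHW (d=67/16, Q=-239/16); attach at lengths (47/32, 87/32); label the merged cluster BDHLQW
  updated: d(BDHLQW,X)=105/32
iteration 6: select BDHLQW,X (d=105/32); attach at lengths (105/64, 105/64); label the merged cluster BDHLQWX
final tree: (((B:13/32,(L:-29/24,Q:197/24):51/32):47/32,((D:-3/2,H:9/2):27/4,W:11/4):87/32):105/64,X:105/64)
total length: 927/32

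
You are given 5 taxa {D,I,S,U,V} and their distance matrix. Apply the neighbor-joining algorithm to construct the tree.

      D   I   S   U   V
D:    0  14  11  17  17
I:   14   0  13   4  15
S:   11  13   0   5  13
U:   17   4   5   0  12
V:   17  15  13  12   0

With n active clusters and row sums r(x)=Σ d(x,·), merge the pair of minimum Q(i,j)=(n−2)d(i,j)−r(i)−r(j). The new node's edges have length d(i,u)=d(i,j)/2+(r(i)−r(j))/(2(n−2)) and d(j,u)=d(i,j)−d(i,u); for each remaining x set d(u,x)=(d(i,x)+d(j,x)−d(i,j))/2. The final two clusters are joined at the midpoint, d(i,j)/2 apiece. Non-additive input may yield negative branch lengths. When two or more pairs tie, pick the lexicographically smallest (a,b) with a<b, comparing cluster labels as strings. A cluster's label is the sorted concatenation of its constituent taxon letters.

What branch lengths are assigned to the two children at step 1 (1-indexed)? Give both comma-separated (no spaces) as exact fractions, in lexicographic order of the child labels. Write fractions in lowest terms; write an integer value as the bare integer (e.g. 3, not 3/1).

10/3,2/3

1. join I+U (d=4, Q=-72) ⇒ IU; edges |I|=10/3, |U|=2/3
  updated: d(D,IU)=27/2, d(IU,S)=7, d(IU,V)=23/2
2. join D+S (d=11, Q=-101/2) ⇒ DS; edges |D|=65/8, |S|=23/8
  updated: d(DS,IU)=19/4, d(DS,V)=19/2
3. join DS+IU (d=19/4, Q=-103/4) ⇒ DISU; edges |DS|=11/8, |IU|=27/8
  updated: d(DISU,V)=65/8
4. join DISU+V (d=65/8) ⇒ DISUV; edges |DISU|=65/16, |V|=65/16
final tree: (((D:65/8,S:23/8):11/8,(I:10/3,U:2/3):27/8):65/16,V:65/16)
total length: 223/8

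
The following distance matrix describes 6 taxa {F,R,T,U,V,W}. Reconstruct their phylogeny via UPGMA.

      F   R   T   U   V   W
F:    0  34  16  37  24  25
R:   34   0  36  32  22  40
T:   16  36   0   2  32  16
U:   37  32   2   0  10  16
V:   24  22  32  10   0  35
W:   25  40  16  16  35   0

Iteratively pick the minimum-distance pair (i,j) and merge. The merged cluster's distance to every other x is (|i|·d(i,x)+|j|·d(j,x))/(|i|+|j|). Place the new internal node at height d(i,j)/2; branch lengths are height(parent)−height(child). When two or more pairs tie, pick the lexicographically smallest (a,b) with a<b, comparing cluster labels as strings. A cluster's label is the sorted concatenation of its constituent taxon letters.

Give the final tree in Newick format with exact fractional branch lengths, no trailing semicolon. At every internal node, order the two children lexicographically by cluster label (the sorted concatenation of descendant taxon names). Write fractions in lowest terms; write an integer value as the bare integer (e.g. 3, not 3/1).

step 1: merge (T,U) at d=2; branch lengths T→1, U→1; new cluster TU
  updated: d(F,TU)=53/2, d(R,TU)=34, d(TU,V)=21, d(TU,W)=16
step 2: merge (TU,W) at d=16; branch lengths TU→7, W→8; new cluster TUW
  updated: d(F,TUW)=26, d(R,TUW)=36, d(TUW,V)=77/3
step 3: merge (R,V) at d=22; branch lengths R→11, V→11; new cluster RV
  updated: d(F,RV)=29, d(RV,TUW)=185/6
step 4: merge (F,TUW) at d=26; branch lengths F→13, TUW→5; new cluster FTUW
  updated: d(FTUW,RV)=243/8
step 5: merge (FTUW,RV) at d=243/8; branch lengths FTUW→35/16, RV→67/16; new cluster FRTUVW
final tree: ((F:13,((T:1,U:1):7,W:8):5):35/16,(R:11,V:11):67/16)
total length: 507/8

((F:13,((T:1,U:1):7,W:8):5):35/16,(R:11,V:11):67/16)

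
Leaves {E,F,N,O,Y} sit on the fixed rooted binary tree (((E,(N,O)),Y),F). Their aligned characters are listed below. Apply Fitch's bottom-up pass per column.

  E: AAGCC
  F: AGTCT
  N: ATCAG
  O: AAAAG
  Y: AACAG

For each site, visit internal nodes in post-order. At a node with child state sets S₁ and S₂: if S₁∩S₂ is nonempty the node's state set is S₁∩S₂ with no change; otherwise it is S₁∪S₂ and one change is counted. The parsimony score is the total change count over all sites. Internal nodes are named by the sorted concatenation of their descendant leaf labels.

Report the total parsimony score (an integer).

site 0, node NO: N={A} ∩ O={A} → {A} (+0)
site 0, node ENO: E={A} ∩ NO={A} → {A} (+0)
site 0, node ENOY: ENO={A} ∩ Y={A} → {A} (+0)
site 0, node EFNOY: ENOY={A} ∩ F={A} → {A} (+0)
site 1, node NO: N={T} ∪ O={A} → {A,T} (+1)
site 1, node ENO: E={A} ∩ NO={A,T} → {A} (+0)
site 1, node ENOY: ENO={A} ∩ Y={A} → {A} (+0)
site 1, node EFNOY: ENOY={A} ∪ F={G} → {A,G} (+1)
site 2, node NO: N={C} ∪ O={A} → {A,C} (+1)
site 2, node ENO: E={G} ∪ NO={A,C} → {A,C,G} (+1)
site 2, node ENOY: ENO={A,C,G} ∩ Y={C} → {C} (+0)
site 2, node EFNOY: ENOY={C} ∪ F={T} → {C,T} (+1)
site 3, node NO: N={A} ∩ O={A} → {A} (+0)
site 3, node ENO: E={C} ∪ NO={A} → {A,C} (+1)
site 3, node ENOY: ENO={A,C} ∩ Y={A} → {A} (+0)
site 3, node EFNOY: ENOY={A} ∪ F={C} → {A,C} (+1)
site 4, node NO: N={G} ∩ O={G} → {G} (+0)
site 4, node ENO: E={C} ∪ NO={G} → {C,G} (+1)
site 4, node ENOY: ENO={C,G} ∩ Y={G} → {G} (+0)
site 4, node EFNOY: ENOY={G} ∪ F={T} → {G,T} (+1)
per-site changes: [0, 2, 3, 2, 2]; total = 9

9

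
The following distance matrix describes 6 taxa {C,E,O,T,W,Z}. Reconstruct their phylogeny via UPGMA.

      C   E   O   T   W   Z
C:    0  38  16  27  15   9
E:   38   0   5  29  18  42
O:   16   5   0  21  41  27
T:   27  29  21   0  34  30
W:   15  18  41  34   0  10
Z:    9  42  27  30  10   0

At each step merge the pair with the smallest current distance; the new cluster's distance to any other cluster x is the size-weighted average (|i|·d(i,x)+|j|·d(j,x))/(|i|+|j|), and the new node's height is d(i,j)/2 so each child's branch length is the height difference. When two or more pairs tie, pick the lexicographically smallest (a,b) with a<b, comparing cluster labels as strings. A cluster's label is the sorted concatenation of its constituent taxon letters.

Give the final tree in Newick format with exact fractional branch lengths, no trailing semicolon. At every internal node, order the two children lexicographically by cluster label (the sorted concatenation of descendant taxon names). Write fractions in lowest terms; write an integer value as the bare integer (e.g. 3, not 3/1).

step 1: merge (E,O) at d=5; branch lengths E→5/2, O→5/2; new cluster EO
  updated: d(C,EO)=27, d(EO,T)=25, d(EO,W)=59/2, d(EO,Z)=69/2
step 2: merge (C,Z) at d=9; branch lengths C→9/2, Z→9/2; new cluster CZ
  updated: d(CZ,EO)=123/4, d(CZ,T)=57/2, d(CZ,W)=25/2
step 3: merge (CZ,W) at d=25/2; branch lengths CZ→7/4, W→25/4; new cluster CWZ
  updated: d(CWZ,EO)=91/3, d(CWZ,T)=91/3
step 4: merge (EO,T) at d=25; branch lengths EO→10, T→25/2; new cluster EOT
  updated: d(CWZ,EOT)=91/3
step 5: merge (CWZ,EOT) at d=91/3; branch lengths CWZ→107/12, EOT→8/3; new cluster CEOTWZ
final tree: (((C:9/2,Z:9/2):7/4,W:25/4):107/12,((E:5/2,O:5/2):10,T:25/2):8/3)
total length: 673/12

(((C:9/2,Z:9/2):7/4,W:25/4):107/12,((E:5/2,O:5/2):10,T:25/2):8/3)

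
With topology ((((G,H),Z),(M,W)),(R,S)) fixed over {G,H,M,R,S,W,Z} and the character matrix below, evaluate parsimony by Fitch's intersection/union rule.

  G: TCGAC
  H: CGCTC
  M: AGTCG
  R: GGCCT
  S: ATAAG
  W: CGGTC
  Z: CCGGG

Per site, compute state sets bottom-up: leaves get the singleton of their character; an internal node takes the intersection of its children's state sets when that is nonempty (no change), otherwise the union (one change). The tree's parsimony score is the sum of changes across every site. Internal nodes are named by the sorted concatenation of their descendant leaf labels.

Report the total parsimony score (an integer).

19

site 0, node GH: G={T} ∪ H={C} → {C,T} (+1)
site 0, node GHZ: GH={C,T} ∩ Z={C} → {C} (+0)
site 0, node MW: M={A} ∪ W={C} → {A,C} (+1)
site 0, node GHMWZ: GHZ={C} ∩ MW={A,C} → {C} (+0)
site 0, node RS: R={G} ∪ S={A} → {A,G} (+1)
site 0, node GHMRSWZ: GHMWZ={C} ∪ RS={A,G} → {A,C,G} (+1)
site 1, node GH: G={C} ∪ H={G} → {C,G} (+1)
site 1, node GHZ: GH={C,G} ∩ Z={C} → {C} (+0)
site 1, node MW: M={G} ∩ W={G} → {G} (+0)
site 1, node GHMWZ: GHZ={C} ∪ MW={G} → {C,G} (+1)
site 1, node RS: R={G} ∪ S={T} → {G,T} (+1)
site 1, node GHMRSWZ: GHMWZ={C,G} ∩ RS={G,T} → {G} (+0)
site 2, node GH: G={G} ∪ H={C} → {C,G} (+1)
site 2, node GHZ: GH={C,G} ∩ Z={G} → {G} (+0)
site 2, node MW: M={T} ∪ W={G} → {G,T} (+1)
site 2, node GHMWZ: GHZ={G} ∩ MW={G,T} → {G} (+0)
site 2, node RS: R={C} ∪ S={A} → {A,C} (+1)
site 2, node GHMRSWZ: GHMWZ={G} ∪ RS={A,C} → {A,C,G} (+1)
site 3, node GH: G={A} ∪ H={T} → {A,T} (+1)
site 3, node GHZ: GH={A,T} ∪ Z={G} → {A,G,T} (+1)
site 3, node MW: M={C} ∪ W={T} → {C,T} (+1)
site 3, node GHMWZ: GHZ={A,G,T} ∩ MW={C,T} → {T} (+0)
site 3, node RS: R={C} ∪ S={A} → {A,C} (+1)
site 3, node GHMRSWZ: GHMWZ={T} ∪ RS={A,C} → {A,C,T} (+1)
site 4, node GH: G={C} ∩ H={C} → {C} (+0)
site 4, node GHZ: GH={C} ∪ Z={G} → {C,G} (+1)
site 4, node MW: M={G} ∪ W={C} → {C,G} (+1)
site 4, node GHMWZ: GHZ={C,G} ∩ MW={C,G} → {C,G} (+0)
site 4, node RS: R={T} ∪ S={G} → {G,T} (+1)
site 4, node GHMRSWZ: GHMWZ={C,G} ∩ RS={G,T} → {G} (+0)
per-site changes: [4, 3, 4, 5, 3]; total = 19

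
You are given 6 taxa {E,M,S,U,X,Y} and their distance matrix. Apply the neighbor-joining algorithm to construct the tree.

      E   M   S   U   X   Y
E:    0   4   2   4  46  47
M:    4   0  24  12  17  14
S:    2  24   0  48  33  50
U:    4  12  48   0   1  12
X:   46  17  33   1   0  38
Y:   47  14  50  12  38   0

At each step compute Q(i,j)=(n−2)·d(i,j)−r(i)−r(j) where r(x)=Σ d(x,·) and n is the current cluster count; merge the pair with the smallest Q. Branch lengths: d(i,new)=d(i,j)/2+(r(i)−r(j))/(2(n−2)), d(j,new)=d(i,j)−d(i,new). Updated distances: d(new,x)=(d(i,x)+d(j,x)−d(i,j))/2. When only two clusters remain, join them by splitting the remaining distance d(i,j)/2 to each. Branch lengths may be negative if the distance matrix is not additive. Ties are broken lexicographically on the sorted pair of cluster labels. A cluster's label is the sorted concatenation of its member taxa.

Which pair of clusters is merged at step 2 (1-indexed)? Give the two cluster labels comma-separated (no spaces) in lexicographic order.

iteration 1: select E,S (d=2, Q=-252); attach at lengths (-23/4, 31/4); label the merged cluster ES
  updated: d(ES,M)=13, d(ES,U)=25, d(ES,X)=77/2, d(ES,Y)=95/2
iteration 2: select U,X (d=1, Q=-283/2); attach at lengths (-83/12, 95/12); label the merged cluster UX
  updated: d(ES,UX)=125/4, d(M,UX)=14, d(UX,Y)=49/2
iteration 3: select ES,M (d=13, Q=-427/4); attach at lengths (307/16, -99/16); label the merged cluster EMS
  updated: d(EMS,UX)=129/8, d(EMS,Y)=97/4
iteration 4: select EMS,UX (d=129/8, Q=-519/8); attach at lengths (127/16, 131/16); label the merged cluster EMSUX
  updated: d(EMSUX,Y)=261/16
iteration 5: select EMSUX,Y (d=261/16); attach at lengths (261/32, 261/32); label the merged cluster EMSUXY
final tree: ((((E:-23/4,S:31/4):307/16,M:-99/16):127/16,(U:-83/12,X:95/12):131/16):261/32,Y:261/32)
total length: 775/16

U,X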